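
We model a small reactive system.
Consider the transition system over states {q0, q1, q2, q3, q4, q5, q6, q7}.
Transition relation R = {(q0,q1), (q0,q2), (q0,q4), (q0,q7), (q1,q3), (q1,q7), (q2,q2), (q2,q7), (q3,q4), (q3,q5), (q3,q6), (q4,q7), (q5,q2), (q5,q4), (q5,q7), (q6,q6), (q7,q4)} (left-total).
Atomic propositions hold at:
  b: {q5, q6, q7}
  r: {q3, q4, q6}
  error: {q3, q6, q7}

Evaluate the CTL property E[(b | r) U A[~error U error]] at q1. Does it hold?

Sat(b | r) = {q3, q4, q5, q6, q7}
Sat(~error) = {q0, q1, q2, q4, q5}
A[~error U error]: least fixpoint, start Z0 = Sat(error) = {q3, q6, q7}, add states in Sat(~error) with every successor in Z. Z1 = {q1, q3, q4, q6, q7}; fixed.
Sat(A[~error U error]) = {q1, q3, q4, q6, q7}
E[(b | r) U A[~error U error]]: least fixpoint, start Z0 = Sat(A[~error U error]) = {q1, q3, q4, q6, q7}, add states in Sat(b | r) with some successor in Z. Z1 = {q1, q3, q4, q5, q6, q7}; fixed.
Sat(E[(b | r) U A[~error U error]]) = {q1, q3, q4, q5, q6, q7}
q1 ∈ Sat(E[(b | r) U A[~error U error]]) = {q1, q3, q4, q5, q6, q7}, so the formula holds at q1.

Yes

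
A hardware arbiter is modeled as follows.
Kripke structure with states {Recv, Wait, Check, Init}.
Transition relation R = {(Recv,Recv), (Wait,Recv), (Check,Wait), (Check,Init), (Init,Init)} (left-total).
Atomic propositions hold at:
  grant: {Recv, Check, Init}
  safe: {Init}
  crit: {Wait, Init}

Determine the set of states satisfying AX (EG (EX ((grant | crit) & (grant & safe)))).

{Init}

Sat(grant | crit) = {Recv, Wait, Check, Init}
Sat(grant & safe) = {Init}
Sat((grant | crit) & (grant & safe)) = {Init}
Sat(EX ((grant | crit) & (grant & safe))) = {s : some successor in {Init}} = {Check, Init}
EG (EX ((grant | crit) & (grant & safe))): greatest fixpoint, start Z0 = {Check, Init}, keep only states in Sat with some successor in Z. Already a fixed point.
Sat(EG (EX ((grant | crit) & (grant & safe)))) = {Check, Init}
Sat(AX (EG (EX ((grant | crit) & (grant & safe))))) = {s : every successor in {Check, Init}} = {Init}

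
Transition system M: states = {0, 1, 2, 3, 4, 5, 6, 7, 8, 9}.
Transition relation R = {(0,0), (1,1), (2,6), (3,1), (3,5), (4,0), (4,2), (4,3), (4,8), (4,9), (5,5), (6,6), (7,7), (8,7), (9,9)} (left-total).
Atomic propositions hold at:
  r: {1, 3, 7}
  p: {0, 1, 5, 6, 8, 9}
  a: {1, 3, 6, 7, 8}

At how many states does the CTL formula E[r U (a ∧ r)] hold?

Sat(a ∧ r) = {1, 3, 7}
E[r U (a ∧ r)]: least fixpoint, start Z0 = Sat((a ∧ r)) = {1, 3, 7}, add states in Sat(r) with some successor in Z. Already a fixed point.
Sat(E[r U (a ∧ r)]) = {1, 3, 7}
|Sat(E[r U (a ∧ r)])| = |{1, 3, 7}| = 3.

3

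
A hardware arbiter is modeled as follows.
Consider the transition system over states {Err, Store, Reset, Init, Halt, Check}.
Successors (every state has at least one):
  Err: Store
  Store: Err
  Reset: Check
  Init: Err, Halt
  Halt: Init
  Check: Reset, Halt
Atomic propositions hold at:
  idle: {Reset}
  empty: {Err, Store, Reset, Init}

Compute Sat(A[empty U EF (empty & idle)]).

Sat(empty & idle) = {Reset}
EF (empty & idle): least fixpoint, start Z0 = {Reset}, add states with some successor in Z. Z1 = {Reset, Check}; fixed.
Sat(EF (empty & idle)) = {Reset, Check}
A[empty U EF (empty & idle)]: least fixpoint, start Z0 = Sat(EF (empty & idle)) = {Reset, Check}, add states in Sat(empty) with every successor in Z. Already a fixed point.
Sat(A[empty U EF (empty & idle)]) = {Reset, Check}

{Reset, Check}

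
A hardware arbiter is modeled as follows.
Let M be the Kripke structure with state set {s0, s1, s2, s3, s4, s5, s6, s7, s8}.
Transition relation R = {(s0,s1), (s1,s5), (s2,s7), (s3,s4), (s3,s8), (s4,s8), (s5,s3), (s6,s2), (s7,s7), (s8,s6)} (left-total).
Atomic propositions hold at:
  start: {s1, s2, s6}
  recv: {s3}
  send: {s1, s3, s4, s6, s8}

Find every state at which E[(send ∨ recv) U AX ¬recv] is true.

Sat(send ∨ recv) = {s1, s3, s4, s6, s8}
Sat(¬recv) = {s0, s1, s2, s4, s5, s6, s7, s8}
Sat(AX ¬recv) = {s : every successor in {s0, s1, s2, s4, s5, s6, s7, s8}} = {s0, s1, s2, s3, s4, s6, s7, s8}
E[(send ∨ recv) U AX ¬recv]: least fixpoint, start Z0 = Sat(AX ¬recv) = {s0, s1, s2, s3, s4, s6, s7, s8}, add states in Sat(send ∨ recv) with some successor in Z. Already a fixed point.
Sat(E[(send ∨ recv) U AX ¬recv]) = {s0, s1, s2, s3, s4, s6, s7, s8}

{s0, s1, s2, s3, s4, s6, s7, s8}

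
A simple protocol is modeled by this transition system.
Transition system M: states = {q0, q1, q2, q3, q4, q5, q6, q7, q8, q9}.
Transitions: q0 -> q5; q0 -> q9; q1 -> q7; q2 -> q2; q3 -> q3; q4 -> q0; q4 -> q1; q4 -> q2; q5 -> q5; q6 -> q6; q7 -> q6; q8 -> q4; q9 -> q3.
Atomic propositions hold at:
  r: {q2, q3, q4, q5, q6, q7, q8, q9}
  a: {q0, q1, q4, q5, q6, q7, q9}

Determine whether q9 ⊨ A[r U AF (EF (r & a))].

Yes

Sat(r & a) = {q4, q5, q6, q7, q9}
EF (r & a): least fixpoint, start Z0 = {q4, q5, q6, q7, q9}, add states with some successor in Z. Z1 = {q0, q1, q4, q5, q6, q7, q8, q9}; fixed.
Sat(EF (r & a)) = {q0, q1, q4, q5, q6, q7, q8, q9}
AF (EF (r & a)): least fixpoint, start Z0 = {q0, q1, q4, q5, q6, q7, q8, q9}, add states with every successor in Z. Already a fixed point.
Sat(AF (EF (r & a))) = {q0, q1, q4, q5, q6, q7, q8, q9}
A[r U AF (EF (r & a))]: least fixpoint, start Z0 = Sat(AF (EF (r & a))) = {q0, q1, q4, q5, q6, q7, q8, q9}, add states in Sat(r) with every successor in Z. Already a fixed point.
Sat(A[r U AF (EF (r & a))]) = {q0, q1, q4, q5, q6, q7, q8, q9}
q9 ∈ Sat(A[r U AF (EF (r & a))]) = {q0, q1, q4, q5, q6, q7, q8, q9}, so the formula holds at q9.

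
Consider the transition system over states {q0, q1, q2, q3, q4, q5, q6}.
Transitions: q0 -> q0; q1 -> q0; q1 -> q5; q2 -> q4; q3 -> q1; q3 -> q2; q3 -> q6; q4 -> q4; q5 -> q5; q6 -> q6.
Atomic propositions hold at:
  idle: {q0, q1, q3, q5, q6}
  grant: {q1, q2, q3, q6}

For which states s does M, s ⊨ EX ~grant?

Sat(~grant) = {q0, q4, q5}
Sat(EX ~grant) = {s : some successor in {q0, q4, q5}} = {q0, q1, q2, q4, q5}

{q0, q1, q2, q4, q5}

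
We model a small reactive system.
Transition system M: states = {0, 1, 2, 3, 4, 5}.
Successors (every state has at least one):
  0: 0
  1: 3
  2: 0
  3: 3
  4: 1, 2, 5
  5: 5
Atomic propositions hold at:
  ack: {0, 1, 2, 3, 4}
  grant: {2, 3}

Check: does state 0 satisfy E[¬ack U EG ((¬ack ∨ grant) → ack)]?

Yes

Sat(¬ack) = {5}
Sat(¬ack ∨ grant) = {2, 3, 5}
Sat((¬ack ∨ grant) → ack) = {0, 1, 2, 3, 4}
EG ((¬ack ∨ grant) → ack): greatest fixpoint, start Z0 = {0, 1, 2, 3, 4}, keep only states in Sat with some successor in Z. Already a fixed point.
Sat(EG ((¬ack ∨ grant) → ack)) = {0, 1, 2, 3, 4}
E[¬ack U EG ((¬ack ∨ grant) → ack)]: least fixpoint, start Z0 = Sat(EG ((¬ack ∨ grant) → ack)) = {0, 1, 2, 3, 4}, add states in Sat(¬ack) with some successor in Z. Already a fixed point.
Sat(E[¬ack U EG ((¬ack ∨ grant) → ack)]) = {0, 1, 2, 3, 4}
0 ∈ Sat(E[¬ack U EG ((¬ack ∨ grant) → ack)]) = {0, 1, 2, 3, 4}, so the formula holds at 0.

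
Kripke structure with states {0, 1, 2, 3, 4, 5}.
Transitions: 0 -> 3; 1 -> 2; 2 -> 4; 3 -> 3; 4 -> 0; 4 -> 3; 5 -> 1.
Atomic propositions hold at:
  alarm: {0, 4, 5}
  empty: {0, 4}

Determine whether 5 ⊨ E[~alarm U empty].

No

Sat(~alarm) = {1, 2, 3}
E[~alarm U empty]: least fixpoint, start Z0 = Sat(empty) = {0, 4}, add states in Sat(~alarm) with some successor in Z. Z1 = {0, 2, 4}; Z2 = {0, 1, 2, 4}; fixed.
Sat(E[~alarm U empty]) = {0, 1, 2, 4}
5 ∉ Sat(E[~alarm U empty]) = {0, 1, 2, 4}, so the formula does not hold at 5.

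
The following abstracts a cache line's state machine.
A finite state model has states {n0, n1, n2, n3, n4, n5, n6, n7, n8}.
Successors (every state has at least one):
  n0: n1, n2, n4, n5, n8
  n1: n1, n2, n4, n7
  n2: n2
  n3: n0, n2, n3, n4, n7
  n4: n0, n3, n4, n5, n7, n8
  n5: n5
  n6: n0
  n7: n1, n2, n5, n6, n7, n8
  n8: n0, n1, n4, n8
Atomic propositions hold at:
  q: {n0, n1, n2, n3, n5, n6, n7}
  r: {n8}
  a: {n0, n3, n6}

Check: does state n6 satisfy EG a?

EG a: greatest fixpoint, start Z0 = {n0, n3, n6}, keep only states in Sat with some successor in Z. Z1 = {n3, n6}; Z2 = {n3}; fixed.
Sat(EG a) = {n3}
n6 ∉ Sat(EG a) = {n3}, so the formula does not hold at n6.

No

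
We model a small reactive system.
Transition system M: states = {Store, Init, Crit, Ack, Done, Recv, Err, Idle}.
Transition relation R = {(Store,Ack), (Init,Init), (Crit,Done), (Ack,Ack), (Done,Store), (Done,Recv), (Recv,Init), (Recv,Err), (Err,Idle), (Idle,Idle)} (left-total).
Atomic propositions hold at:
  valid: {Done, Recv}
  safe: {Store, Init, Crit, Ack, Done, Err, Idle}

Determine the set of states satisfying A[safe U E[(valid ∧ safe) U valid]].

Sat(valid ∧ safe) = {Done}
E[(valid ∧ safe) U valid]: least fixpoint, start Z0 = Sat(valid) = {Done, Recv}, add states in Sat(valid ∧ safe) with some successor in Z. Already a fixed point.
Sat(E[(valid ∧ safe) U valid]) = {Done, Recv}
A[safe U E[(valid ∧ safe) U valid]]: least fixpoint, start Z0 = Sat(E[(valid ∧ safe) U valid]) = {Done, Recv}, add states in Sat(safe) with every successor in Z. Z1 = {Crit, Done, Recv}; fixed.
Sat(A[safe U E[(valid ∧ safe) U valid]]) = {Crit, Done, Recv}

{Crit, Done, Recv}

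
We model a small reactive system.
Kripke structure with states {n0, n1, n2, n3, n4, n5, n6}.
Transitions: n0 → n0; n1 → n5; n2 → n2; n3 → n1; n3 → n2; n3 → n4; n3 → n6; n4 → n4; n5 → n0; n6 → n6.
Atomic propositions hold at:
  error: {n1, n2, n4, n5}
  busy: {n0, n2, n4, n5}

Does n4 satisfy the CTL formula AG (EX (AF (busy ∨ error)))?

Yes

Sat(busy ∨ error) = {n0, n1, n2, n4, n5}
AF (busy ∨ error): least fixpoint, start Z0 = {n0, n1, n2, n4, n5}, add states with every successor in Z. Already a fixed point.
Sat(AF (busy ∨ error)) = {n0, n1, n2, n4, n5}
Sat(EX (AF (busy ∨ error))) = {s : some successor in {n0, n1, n2, n4, n5}} = {n0, n1, n2, n3, n4, n5}
AG (EX (AF (busy ∨ error))): greatest fixpoint, start Z0 = {n0, n1, n2, n3, n4, n5}, keep only states in Sat with every successor in Z. Z1 = {n0, n1, n2, n4, n5}; fixed.
Sat(AG (EX (AF (busy ∨ error)))) = {n0, n1, n2, n4, n5}
n4 ∈ Sat(AG (EX (AF (busy ∨ error)))) = {n0, n1, n2, n4, n5}, so the formula holds at n4.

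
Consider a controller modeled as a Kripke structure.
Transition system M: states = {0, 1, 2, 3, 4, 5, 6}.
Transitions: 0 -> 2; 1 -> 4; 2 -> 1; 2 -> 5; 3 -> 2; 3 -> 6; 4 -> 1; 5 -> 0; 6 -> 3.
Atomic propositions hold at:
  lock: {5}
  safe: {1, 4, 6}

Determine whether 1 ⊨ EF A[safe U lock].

No

A[safe U lock]: least fixpoint, start Z0 = Sat(lock) = {5}, add states in Sat(safe) with every successor in Z. Already a fixed point.
Sat(A[safe U lock]) = {5}
EF A[safe U lock]: least fixpoint, start Z0 = {5}, add states with some successor in Z. Z1 = {2, 5}; Z2 = {0, 2, 3, 5}; Z3 = {0, 2, 3, 5, 6}; fixed.
Sat(EF A[safe U lock]) = {0, 2, 3, 5, 6}
1 ∉ Sat(EF A[safe U lock]) = {0, 2, 3, 5, 6}, so the formula does not hold at 1.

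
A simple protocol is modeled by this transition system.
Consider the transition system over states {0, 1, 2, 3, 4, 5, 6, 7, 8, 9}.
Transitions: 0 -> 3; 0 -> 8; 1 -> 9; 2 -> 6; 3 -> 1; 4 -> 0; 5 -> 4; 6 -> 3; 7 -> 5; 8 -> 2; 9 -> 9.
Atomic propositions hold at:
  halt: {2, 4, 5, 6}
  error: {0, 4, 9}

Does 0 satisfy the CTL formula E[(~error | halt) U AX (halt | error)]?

No

Sat(~error) = {1, 2, 3, 5, 6, 7, 8}
Sat(~error | halt) = {1, 2, 3, 4, 5, 6, 7, 8}
Sat(halt | error) = {0, 2, 4, 5, 6, 9}
Sat(AX (halt | error)) = {s : every successor in {0, 2, 4, 5, 6, 9}} = {1, 2, 4, 5, 7, 8, 9}
E[(~error | halt) U AX (halt | error)]: least fixpoint, start Z0 = Sat(AX (halt | error)) = {1, 2, 4, 5, 7, 8, 9}, add states in Sat(~error | halt) with some successor in Z. Z1 = {1, 2, 3, 4, 5, 7, 8, 9}; Z2 = {1, 2, 3, 4, 5, 6, 7, 8, 9}; fixed.
Sat(E[(~error | halt) U AX (halt | error)]) = {1, 2, 3, 4, 5, 6, 7, 8, 9}
0 ∉ Sat(E[(~error | halt) U AX (halt | error)]) = {1, 2, 3, 4, 5, 6, 7, 8, 9}, so the formula does not hold at 0.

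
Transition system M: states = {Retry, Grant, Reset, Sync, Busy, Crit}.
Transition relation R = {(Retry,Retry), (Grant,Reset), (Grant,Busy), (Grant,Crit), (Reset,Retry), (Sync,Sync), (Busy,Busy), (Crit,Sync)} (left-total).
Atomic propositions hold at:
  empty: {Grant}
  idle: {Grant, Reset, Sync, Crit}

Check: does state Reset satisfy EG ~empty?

Sat(~empty) = {Retry, Reset, Sync, Busy, Crit}
EG ~empty: greatest fixpoint, start Z0 = {Retry, Reset, Sync, Busy, Crit}, keep only states in Sat with some successor in Z. Already a fixed point.
Sat(EG ~empty) = {Retry, Reset, Sync, Busy, Crit}
Reset ∈ Sat(EG ~empty) = {Retry, Reset, Sync, Busy, Crit}, so the formula holds at Reset.

Yes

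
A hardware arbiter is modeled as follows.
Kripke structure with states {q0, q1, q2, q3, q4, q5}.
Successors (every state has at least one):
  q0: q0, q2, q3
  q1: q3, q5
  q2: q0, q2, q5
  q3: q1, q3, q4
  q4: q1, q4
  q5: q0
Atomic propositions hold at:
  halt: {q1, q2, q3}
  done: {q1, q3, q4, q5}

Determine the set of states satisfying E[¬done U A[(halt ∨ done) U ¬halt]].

{q0, q2, q4, q5}

Sat(¬done) = {q0, q2}
Sat(halt ∨ done) = {q1, q2, q3, q4, q5}
Sat(¬halt) = {q0, q4, q5}
A[(halt ∨ done) U ¬halt]: least fixpoint, start Z0 = Sat(¬halt) = {q0, q4, q5}, add states in Sat(halt ∨ done) with every successor in Z. Already a fixed point.
Sat(A[(halt ∨ done) U ¬halt]) = {q0, q4, q5}
E[¬done U A[(halt ∨ done) U ¬halt]]: least fixpoint, start Z0 = Sat(A[(halt ∨ done) U ¬halt]) = {q0, q4, q5}, add states in Sat(¬done) with some successor in Z. Z1 = {q0, q2, q4, q5}; fixed.
Sat(E[¬done U A[(halt ∨ done) U ¬halt]]) = {q0, q2, q4, q5}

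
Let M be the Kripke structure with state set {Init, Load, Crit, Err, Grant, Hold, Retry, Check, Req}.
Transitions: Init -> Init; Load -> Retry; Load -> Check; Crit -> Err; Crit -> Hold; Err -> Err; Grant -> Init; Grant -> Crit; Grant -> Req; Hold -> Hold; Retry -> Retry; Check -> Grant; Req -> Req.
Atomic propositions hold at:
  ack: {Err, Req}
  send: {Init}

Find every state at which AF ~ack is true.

Sat(~ack) = {Init, Load, Crit, Grant, Hold, Retry, Check}
AF ~ack: least fixpoint, start Z0 = {Init, Load, Crit, Grant, Hold, Retry, Check}, add states with every successor in Z. Already a fixed point.
Sat(AF ~ack) = {Init, Load, Crit, Grant, Hold, Retry, Check}

{Init, Load, Crit, Grant, Hold, Retry, Check}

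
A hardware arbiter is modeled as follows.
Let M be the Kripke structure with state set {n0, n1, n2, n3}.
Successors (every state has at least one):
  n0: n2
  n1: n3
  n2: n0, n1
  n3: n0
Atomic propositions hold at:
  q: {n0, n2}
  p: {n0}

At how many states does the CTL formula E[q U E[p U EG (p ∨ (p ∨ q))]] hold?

2

Sat(p ∨ q) = {n0, n2}
Sat(p ∨ (p ∨ q)) = {n0, n2}
EG (p ∨ (p ∨ q)): greatest fixpoint, start Z0 = {n0, n2}, keep only states in Sat with some successor in Z. Already a fixed point.
Sat(EG (p ∨ (p ∨ q))) = {n0, n2}
E[p U EG (p ∨ (p ∨ q))]: least fixpoint, start Z0 = Sat(EG (p ∨ (p ∨ q))) = {n0, n2}, add states in Sat(p) with some successor in Z. Already a fixed point.
Sat(E[p U EG (p ∨ (p ∨ q))]) = {n0, n2}
E[q U E[p U EG (p ∨ (p ∨ q))]]: least fixpoint, start Z0 = Sat(E[p U EG (p ∨ (p ∨ q))]) = {n0, n2}, add states in Sat(q) with some successor in Z. Already a fixed point.
Sat(E[q U E[p U EG (p ∨ (p ∨ q))]]) = {n0, n2}
|Sat(E[q U E[p U EG (p ∨ (p ∨ q))]])| = |{n0, n2}| = 2.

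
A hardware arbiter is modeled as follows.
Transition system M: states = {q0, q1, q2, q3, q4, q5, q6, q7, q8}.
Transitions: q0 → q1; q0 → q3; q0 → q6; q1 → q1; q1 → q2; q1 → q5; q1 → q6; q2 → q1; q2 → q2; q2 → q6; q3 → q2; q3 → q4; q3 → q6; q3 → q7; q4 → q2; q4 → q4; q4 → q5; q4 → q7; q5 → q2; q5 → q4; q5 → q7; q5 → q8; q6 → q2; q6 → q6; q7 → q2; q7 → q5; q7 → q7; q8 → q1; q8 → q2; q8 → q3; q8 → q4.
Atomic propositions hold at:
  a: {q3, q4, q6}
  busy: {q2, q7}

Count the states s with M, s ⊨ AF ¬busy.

Sat(¬busy) = {q0, q1, q3, q4, q5, q6, q8}
AF ¬busy: least fixpoint, start Z0 = {q0, q1, q3, q4, q5, q6, q8}, add states with every successor in Z. Already a fixed point.
Sat(AF ¬busy) = {q0, q1, q3, q4, q5, q6, q8}
|Sat(AF ¬busy)| = |{q0, q1, q3, q4, q5, q6, q8}| = 7.

7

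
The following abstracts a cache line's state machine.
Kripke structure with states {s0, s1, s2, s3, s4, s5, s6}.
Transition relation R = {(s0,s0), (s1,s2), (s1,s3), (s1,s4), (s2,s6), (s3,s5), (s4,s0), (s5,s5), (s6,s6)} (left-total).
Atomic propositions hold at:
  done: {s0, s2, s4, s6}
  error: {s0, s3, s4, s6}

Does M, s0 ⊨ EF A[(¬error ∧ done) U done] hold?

Sat(¬error) = {s1, s2, s5}
Sat(¬error ∧ done) = {s2}
A[(¬error ∧ done) U done]: least fixpoint, start Z0 = Sat(done) = {s0, s2, s4, s6}, add states in Sat(¬error ∧ done) with every successor in Z. Already a fixed point.
Sat(A[(¬error ∧ done) U done]) = {s0, s2, s4, s6}
EF A[(¬error ∧ done) U done]: least fixpoint, start Z0 = {s0, s2, s4, s6}, add states with some successor in Z. Z1 = {s0, s1, s2, s4, s6}; fixed.
Sat(EF A[(¬error ∧ done) U done]) = {s0, s1, s2, s4, s6}
s0 ∈ Sat(EF A[(¬error ∧ done) U done]) = {s0, s1, s2, s4, s6}, so the formula holds at s0.

Yes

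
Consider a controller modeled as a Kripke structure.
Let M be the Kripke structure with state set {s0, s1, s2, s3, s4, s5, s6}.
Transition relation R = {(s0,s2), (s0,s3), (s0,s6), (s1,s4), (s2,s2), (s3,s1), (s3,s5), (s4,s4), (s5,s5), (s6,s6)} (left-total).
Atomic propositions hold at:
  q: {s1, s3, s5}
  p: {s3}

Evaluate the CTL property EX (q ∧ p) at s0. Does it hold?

Yes

Sat(q ∧ p) = {s3}
Sat(EX (q ∧ p)) = {s : some successor in {s3}} = {s0}
s0 ∈ Sat(EX (q ∧ p)) = {s0}, so the formula holds at s0.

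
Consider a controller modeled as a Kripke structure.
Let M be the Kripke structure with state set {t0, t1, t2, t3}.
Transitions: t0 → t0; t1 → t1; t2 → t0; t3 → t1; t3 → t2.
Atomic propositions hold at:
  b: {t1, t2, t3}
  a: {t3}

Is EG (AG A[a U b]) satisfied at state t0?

A[a U b]: least fixpoint, start Z0 = Sat(b) = {t1, t2, t3}, add states in Sat(a) with every successor in Z. Already a fixed point.
Sat(A[a U b]) = {t1, t2, t3}
AG A[a U b]: greatest fixpoint, start Z0 = {t1, t2, t3}, keep only states in Sat with every successor in Z. Z1 = {t1, t3}; Z2 = {t1}; fixed.
Sat(AG A[a U b]) = {t1}
EG (AG A[a U b]): greatest fixpoint, start Z0 = {t1}, keep only states in Sat with some successor in Z. Already a fixed point.
Sat(EG (AG A[a U b])) = {t1}
t0 ∉ Sat(EG (AG A[a U b])) = {t1}, so the formula does not hold at t0.

No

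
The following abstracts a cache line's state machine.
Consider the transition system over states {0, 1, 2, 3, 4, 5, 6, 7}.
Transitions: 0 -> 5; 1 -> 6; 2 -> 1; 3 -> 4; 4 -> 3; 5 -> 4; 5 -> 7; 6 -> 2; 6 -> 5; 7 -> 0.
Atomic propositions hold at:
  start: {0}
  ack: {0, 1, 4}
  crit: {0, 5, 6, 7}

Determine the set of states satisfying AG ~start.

{3, 4}

Sat(~start) = {1, 2, 3, 4, 5, 6, 7}
AG ~start: greatest fixpoint, start Z0 = {1, 2, 3, 4, 5, 6, 7}, keep only states in Sat with every successor in Z. Z1 = {1, 2, 3, 4, 5, 6}; Z2 = {1, 2, 3, 4, 6}; Z3 = {1, 2, 3, 4}; Z4 = {2, 3, 4}; Z5 = {3, 4}; fixed.
Sat(AG ~start) = {3, 4}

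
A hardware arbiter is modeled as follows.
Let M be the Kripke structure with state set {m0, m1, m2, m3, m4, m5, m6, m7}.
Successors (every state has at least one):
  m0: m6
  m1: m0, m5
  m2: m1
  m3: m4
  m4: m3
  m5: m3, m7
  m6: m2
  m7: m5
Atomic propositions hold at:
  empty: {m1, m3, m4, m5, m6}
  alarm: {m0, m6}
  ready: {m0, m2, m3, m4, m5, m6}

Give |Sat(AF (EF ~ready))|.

Sat(~ready) = {m1, m7}
EF ~ready: least fixpoint, start Z0 = {m1, m7}, add states with some successor in Z. Z1 = {m1, m2, m5, m7}; Z2 = {m1, m2, m5, m6, m7}; Z3 = {m0, m1, m2, m5, m6, m7}; fixed.
Sat(EF ~ready) = {m0, m1, m2, m5, m6, m7}
AF (EF ~ready): least fixpoint, start Z0 = {m0, m1, m2, m5, m6, m7}, add states with every successor in Z. Already a fixed point.
Sat(AF (EF ~ready)) = {m0, m1, m2, m5, m6, m7}
|Sat(AF (EF ~ready))| = |{m0, m1, m2, m5, m6, m7}| = 6.

6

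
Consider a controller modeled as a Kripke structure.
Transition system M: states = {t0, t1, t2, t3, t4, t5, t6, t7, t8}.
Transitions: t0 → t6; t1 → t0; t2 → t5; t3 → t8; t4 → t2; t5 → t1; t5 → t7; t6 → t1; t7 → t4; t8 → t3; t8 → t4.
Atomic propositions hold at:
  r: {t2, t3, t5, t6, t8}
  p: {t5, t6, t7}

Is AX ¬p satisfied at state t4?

Yes

Sat(¬p) = {t0, t1, t2, t3, t4, t8}
Sat(AX ¬p) = {s : every successor in {t0, t1, t2, t3, t4, t8}} = {t1, t3, t4, t6, t7, t8}
t4 ∈ Sat(AX ¬p) = {t1, t3, t4, t6, t7, t8}, so the formula holds at t4.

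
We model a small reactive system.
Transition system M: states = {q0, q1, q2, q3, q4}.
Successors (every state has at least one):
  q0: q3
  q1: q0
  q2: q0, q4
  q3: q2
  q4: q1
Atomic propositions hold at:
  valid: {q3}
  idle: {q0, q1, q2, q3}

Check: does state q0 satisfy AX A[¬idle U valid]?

Sat(¬idle) = {q4}
A[¬idle U valid]: least fixpoint, start Z0 = Sat(valid) = {q3}, add states in Sat(¬idle) with every successor in Z. Already a fixed point.
Sat(A[¬idle U valid]) = {q3}
Sat(AX A[¬idle U valid]) = {s : every successor in {q3}} = {q0}
q0 ∈ Sat(AX A[¬idle U valid]) = {q0}, so the formula holds at q0.

Yes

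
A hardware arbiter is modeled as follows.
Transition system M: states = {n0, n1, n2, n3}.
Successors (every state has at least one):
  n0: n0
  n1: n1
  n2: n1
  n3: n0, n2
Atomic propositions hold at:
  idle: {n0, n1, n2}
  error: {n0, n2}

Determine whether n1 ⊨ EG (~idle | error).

No

Sat(~idle) = {n3}
Sat(~idle | error) = {n0, n2, n3}
EG (~idle | error): greatest fixpoint, start Z0 = {n0, n2, n3}, keep only states in Sat with some successor in Z. Z1 = {n0, n3}; fixed.
Sat(EG (~idle | error)) = {n0, n3}
n1 ∉ Sat(EG (~idle | error)) = {n0, n3}, so the formula does not hold at n1.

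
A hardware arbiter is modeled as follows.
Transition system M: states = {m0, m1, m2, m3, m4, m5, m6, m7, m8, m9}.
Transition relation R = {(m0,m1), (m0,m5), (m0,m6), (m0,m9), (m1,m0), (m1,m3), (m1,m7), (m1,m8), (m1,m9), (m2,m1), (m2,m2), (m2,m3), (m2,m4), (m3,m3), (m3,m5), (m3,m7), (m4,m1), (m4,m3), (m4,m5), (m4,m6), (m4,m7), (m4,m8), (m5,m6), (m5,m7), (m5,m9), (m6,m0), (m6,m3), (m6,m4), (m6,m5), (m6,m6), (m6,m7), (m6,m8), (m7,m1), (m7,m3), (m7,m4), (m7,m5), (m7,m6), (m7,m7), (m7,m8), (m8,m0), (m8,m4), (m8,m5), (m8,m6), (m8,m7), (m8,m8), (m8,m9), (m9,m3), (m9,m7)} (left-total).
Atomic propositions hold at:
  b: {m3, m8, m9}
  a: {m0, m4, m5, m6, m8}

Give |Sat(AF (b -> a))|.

Sat(b -> a) = {m0, m1, m2, m4, m5, m6, m7, m8}
AF (b -> a): least fixpoint, start Z0 = {m0, m1, m2, m4, m5, m6, m7, m8}, add states with every successor in Z. Already a fixed point.
Sat(AF (b -> a)) = {m0, m1, m2, m4, m5, m6, m7, m8}
|Sat(AF (b -> a))| = |{m0, m1, m2, m4, m5, m6, m7, m8}| = 8.

8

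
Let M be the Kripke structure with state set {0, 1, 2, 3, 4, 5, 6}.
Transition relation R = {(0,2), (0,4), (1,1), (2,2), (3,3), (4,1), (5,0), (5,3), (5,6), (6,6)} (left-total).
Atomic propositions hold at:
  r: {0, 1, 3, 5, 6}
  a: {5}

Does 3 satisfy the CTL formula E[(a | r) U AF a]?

No

Sat(a | r) = {0, 1, 3, 5, 6}
AF a: least fixpoint, start Z0 = {5}, add states with every successor in Z. Already a fixed point.
Sat(AF a) = {5}
E[(a | r) U AF a]: least fixpoint, start Z0 = Sat(AF a) = {5}, add states in Sat(a | r) with some successor in Z. Already a fixed point.
Sat(E[(a | r) U AF a]) = {5}
3 ∉ Sat(E[(a | r) U AF a]) = {5}, so the formula does not hold at 3.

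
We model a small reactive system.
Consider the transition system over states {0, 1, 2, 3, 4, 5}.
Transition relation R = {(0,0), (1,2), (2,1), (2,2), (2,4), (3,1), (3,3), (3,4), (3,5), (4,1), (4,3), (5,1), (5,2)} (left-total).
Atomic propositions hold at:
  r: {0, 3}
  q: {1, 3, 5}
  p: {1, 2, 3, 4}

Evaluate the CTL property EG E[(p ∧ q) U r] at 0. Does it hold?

Yes

Sat(p ∧ q) = {1, 3}
E[(p ∧ q) U r]: least fixpoint, start Z0 = Sat(r) = {0, 3}, add states in Sat(p ∧ q) with some successor in Z. Already a fixed point.
Sat(E[(p ∧ q) U r]) = {0, 3}
EG E[(p ∧ q) U r]: greatest fixpoint, start Z0 = {0, 3}, keep only states in Sat with some successor in Z. Already a fixed point.
Sat(EG E[(p ∧ q) U r]) = {0, 3}
0 ∈ Sat(EG E[(p ∧ q) U r]) = {0, 3}, so the formula holds at 0.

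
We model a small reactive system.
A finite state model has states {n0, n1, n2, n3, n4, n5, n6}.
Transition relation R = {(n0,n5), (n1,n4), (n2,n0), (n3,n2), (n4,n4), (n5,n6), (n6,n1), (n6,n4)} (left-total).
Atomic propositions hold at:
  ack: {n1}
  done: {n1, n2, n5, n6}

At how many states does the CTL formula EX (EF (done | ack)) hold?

Sat(done | ack) = {n1, n2, n5, n6}
EF (done | ack): least fixpoint, start Z0 = {n1, n2, n5, n6}, add states with some successor in Z. Z1 = {n0, n1, n2, n3, n5, n6}; fixed.
Sat(EF (done | ack)) = {n0, n1, n2, n3, n5, n6}
Sat(EX (EF (done | ack))) = {s : some successor in {n0, n1, n2, n3, n5, n6}} = {n0, n2, n3, n5, n6}
|Sat(EX (EF (done | ack)))| = |{n0, n2, n3, n5, n6}| = 5.

5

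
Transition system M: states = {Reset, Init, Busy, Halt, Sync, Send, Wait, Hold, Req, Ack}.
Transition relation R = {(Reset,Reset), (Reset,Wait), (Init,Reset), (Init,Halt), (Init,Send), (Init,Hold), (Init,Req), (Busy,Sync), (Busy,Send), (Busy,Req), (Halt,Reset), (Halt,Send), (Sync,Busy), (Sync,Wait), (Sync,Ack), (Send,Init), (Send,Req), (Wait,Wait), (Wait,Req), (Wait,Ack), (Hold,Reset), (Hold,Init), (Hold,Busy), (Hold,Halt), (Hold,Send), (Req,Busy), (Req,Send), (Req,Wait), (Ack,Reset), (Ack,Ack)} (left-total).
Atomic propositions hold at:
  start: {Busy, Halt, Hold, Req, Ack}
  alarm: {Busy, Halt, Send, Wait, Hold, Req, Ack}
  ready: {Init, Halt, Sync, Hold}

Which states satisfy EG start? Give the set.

EG start: greatest fixpoint, start Z0 = {Busy, Halt, Hold, Req, Ack}, keep only states in Sat with some successor in Z. Z1 = {Busy, Hold, Req, Ack}; fixed.
Sat(EG start) = {Busy, Hold, Req, Ack}

{Busy, Hold, Req, Ack}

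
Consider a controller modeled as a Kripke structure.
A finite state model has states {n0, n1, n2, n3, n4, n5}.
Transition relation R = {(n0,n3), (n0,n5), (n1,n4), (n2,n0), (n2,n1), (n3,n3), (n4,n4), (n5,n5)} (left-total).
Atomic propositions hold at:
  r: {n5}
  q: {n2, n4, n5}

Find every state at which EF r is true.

EF r: least fixpoint, start Z0 = {n5}, add states with some successor in Z. Z1 = {n0, n5}; Z2 = {n0, n2, n5}; fixed.
Sat(EF r) = {n0, n2, n5}

{n0, n2, n5}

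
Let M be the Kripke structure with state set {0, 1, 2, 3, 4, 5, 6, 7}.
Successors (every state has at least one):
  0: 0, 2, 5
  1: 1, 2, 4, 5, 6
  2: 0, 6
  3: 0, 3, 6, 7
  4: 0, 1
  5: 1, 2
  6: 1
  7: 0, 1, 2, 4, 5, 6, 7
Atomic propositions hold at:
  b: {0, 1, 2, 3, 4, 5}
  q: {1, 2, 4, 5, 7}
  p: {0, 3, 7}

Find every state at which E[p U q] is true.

E[p U q]: least fixpoint, start Z0 = Sat(q) = {1, 2, 4, 5, 7}, add states in Sat(p) with some successor in Z. Z1 = {0, 1, 2, 3, 4, 5, 7}; fixed.
Sat(E[p U q]) = {0, 1, 2, 3, 4, 5, 7}

{0, 1, 2, 3, 4, 5, 7}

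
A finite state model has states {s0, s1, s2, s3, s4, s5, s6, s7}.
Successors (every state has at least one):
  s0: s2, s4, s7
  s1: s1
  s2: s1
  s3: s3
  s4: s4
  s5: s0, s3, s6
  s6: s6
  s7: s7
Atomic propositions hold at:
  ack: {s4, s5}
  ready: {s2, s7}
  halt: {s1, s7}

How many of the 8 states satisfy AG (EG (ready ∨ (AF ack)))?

AF ack: least fixpoint, start Z0 = {s4, s5}, add states with every successor in Z. Already a fixed point.
Sat(AF ack) = {s4, s5}
Sat(ready ∨ (AF ack)) = {s2, s4, s5, s7}
EG (ready ∨ (AF ack)): greatest fixpoint, start Z0 = {s2, s4, s5, s7}, keep only states in Sat with some successor in Z. Z1 = {s4, s7}; fixed.
Sat(EG (ready ∨ (AF ack))) = {s4, s7}
AG (EG (ready ∨ (AF ack))): greatest fixpoint, start Z0 = {s4, s7}, keep only states in Sat with every successor in Z. Already a fixed point.
Sat(AG (EG (ready ∨ (AF ack)))) = {s4, s7}
|Sat(AG (EG (ready ∨ (AF ack))))| = |{s4, s7}| = 2.

2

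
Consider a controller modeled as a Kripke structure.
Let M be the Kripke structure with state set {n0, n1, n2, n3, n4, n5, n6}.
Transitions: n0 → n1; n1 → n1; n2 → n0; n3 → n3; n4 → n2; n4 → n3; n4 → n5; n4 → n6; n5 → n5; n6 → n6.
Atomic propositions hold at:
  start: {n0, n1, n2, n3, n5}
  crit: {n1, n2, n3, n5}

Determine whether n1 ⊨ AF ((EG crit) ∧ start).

EG crit: greatest fixpoint, start Z0 = {n1, n2, n3, n5}, keep only states in Sat with some successor in Z. Z1 = {n1, n3, n5}; fixed.
Sat(EG crit) = {n1, n3, n5}
Sat((EG crit) ∧ start) = {n1, n3, n5}
AF ((EG crit) ∧ start): least fixpoint, start Z0 = {n1, n3, n5}, add states with every successor in Z. Z1 = {n0, n1, n3, n5}; Z2 = {n0, n1, n2, n3, n5}; fixed.
Sat(AF ((EG crit) ∧ start)) = {n0, n1, n2, n3, n5}
n1 ∈ Sat(AF ((EG crit) ∧ start)) = {n0, n1, n2, n3, n5}, so the formula holds at n1.

Yes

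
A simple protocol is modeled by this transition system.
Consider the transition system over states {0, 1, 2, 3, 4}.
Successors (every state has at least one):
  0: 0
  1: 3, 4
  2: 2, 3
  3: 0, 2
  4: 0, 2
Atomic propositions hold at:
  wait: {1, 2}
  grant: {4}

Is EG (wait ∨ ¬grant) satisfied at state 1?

Sat(¬grant) = {0, 1, 2, 3}
Sat(wait ∨ ¬grant) = {0, 1, 2, 3}
EG (wait ∨ ¬grant): greatest fixpoint, start Z0 = {0, 1, 2, 3}, keep only states in Sat with some successor in Z. Already a fixed point.
Sat(EG (wait ∨ ¬grant)) = {0, 1, 2, 3}
1 ∈ Sat(EG (wait ∨ ¬grant)) = {0, 1, 2, 3}, so the formula holds at 1.

Yes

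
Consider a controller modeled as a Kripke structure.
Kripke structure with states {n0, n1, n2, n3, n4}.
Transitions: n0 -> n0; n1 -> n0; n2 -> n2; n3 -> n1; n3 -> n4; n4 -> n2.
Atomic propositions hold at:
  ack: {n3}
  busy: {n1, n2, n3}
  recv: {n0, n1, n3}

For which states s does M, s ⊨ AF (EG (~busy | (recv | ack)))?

Sat(~busy) = {n0, n4}
Sat(recv | ack) = {n0, n1, n3}
Sat(~busy | (recv | ack)) = {n0, n1, n3, n4}
EG (~busy | (recv | ack)): greatest fixpoint, start Z0 = {n0, n1, n3, n4}, keep only states in Sat with some successor in Z. Z1 = {n0, n1, n3}; fixed.
Sat(EG (~busy | (recv | ack))) = {n0, n1, n3}
AF (EG (~busy | (recv | ack))): least fixpoint, start Z0 = {n0, n1, n3}, add states with every successor in Z. Already a fixed point.
Sat(AF (EG (~busy | (recv | ack)))) = {n0, n1, n3}

{n0, n1, n3}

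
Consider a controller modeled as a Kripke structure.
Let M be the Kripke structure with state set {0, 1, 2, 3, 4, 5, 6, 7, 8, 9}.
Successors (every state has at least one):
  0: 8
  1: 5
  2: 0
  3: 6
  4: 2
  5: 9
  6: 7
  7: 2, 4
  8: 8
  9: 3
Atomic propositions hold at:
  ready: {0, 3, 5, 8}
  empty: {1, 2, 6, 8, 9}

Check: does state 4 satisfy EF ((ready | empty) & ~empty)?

Yes

Sat(ready | empty) = {0, 1, 2, 3, 5, 6, 8, 9}
Sat(~empty) = {0, 3, 4, 5, 7}
Sat((ready | empty) & ~empty) = {0, 3, 5}
EF ((ready | empty) & ~empty): least fixpoint, start Z0 = {0, 3, 5}, add states with some successor in Z. Z1 = {0, 1, 2, 3, 5, 9}; Z2 = {0, 1, 2, 3, 4, 5, 7, 9}; Z3 = {0, 1, 2, 3, 4, 5, 6, 7, 9}; fixed.
Sat(EF ((ready | empty) & ~empty)) = {0, 1, 2, 3, 4, 5, 6, 7, 9}
4 ∈ Sat(EF ((ready | empty) & ~empty)) = {0, 1, 2, 3, 4, 5, 6, 7, 9}, so the formula holds at 4.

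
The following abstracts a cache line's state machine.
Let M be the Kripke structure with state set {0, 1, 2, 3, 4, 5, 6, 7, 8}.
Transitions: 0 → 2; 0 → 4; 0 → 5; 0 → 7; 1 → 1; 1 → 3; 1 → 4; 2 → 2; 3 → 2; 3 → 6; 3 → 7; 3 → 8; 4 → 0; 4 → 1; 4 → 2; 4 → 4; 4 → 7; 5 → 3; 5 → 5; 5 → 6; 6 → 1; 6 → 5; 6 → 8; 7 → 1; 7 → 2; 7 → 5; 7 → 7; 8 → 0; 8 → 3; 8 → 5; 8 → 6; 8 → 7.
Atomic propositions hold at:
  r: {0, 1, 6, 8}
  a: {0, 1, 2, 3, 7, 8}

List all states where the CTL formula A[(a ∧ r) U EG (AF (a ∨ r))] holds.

Sat(a ∧ r) = {0, 1, 8}
Sat(a ∨ r) = {0, 1, 2, 3, 6, 7, 8}
AF (a ∨ r): least fixpoint, start Z0 = {0, 1, 2, 3, 6, 7, 8}, add states with every successor in Z. Already a fixed point.
Sat(AF (a ∨ r)) = {0, 1, 2, 3, 6, 7, 8}
EG (AF (a ∨ r)): greatest fixpoint, start Z0 = {0, 1, 2, 3, 6, 7, 8}, keep only states in Sat with some successor in Z. Already a fixed point.
Sat(EG (AF (a ∨ r))) = {0, 1, 2, 3, 6, 7, 8}
A[(a ∧ r) U EG (AF (a ∨ r))]: least fixpoint, start Z0 = Sat(EG (AF (a ∨ r))) = {0, 1, 2, 3, 6, 7, 8}, add states in Sat(a ∧ r) with every successor in Z. Already a fixed point.
Sat(A[(a ∧ r) U EG (AF (a ∨ r))]) = {0, 1, 2, 3, 6, 7, 8}

{0, 1, 2, 3, 6, 7, 8}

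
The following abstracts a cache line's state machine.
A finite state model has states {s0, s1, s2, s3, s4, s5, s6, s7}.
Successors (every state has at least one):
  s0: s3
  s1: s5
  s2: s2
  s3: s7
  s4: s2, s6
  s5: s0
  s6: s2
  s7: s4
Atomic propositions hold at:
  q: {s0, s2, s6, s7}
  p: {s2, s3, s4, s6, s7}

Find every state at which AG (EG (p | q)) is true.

{s0, s2, s3, s4, s6, s7}

Sat(p | q) = {s0, s2, s3, s4, s6, s7}
EG (p | q): greatest fixpoint, start Z0 = {s0, s2, s3, s4, s6, s7}, keep only states in Sat with some successor in Z. Already a fixed point.
Sat(EG (p | q)) = {s0, s2, s3, s4, s6, s7}
AG (EG (p | q)): greatest fixpoint, start Z0 = {s0, s2, s3, s4, s6, s7}, keep only states in Sat with every successor in Z. Already a fixed point.
Sat(AG (EG (p | q))) = {s0, s2, s3, s4, s6, s7}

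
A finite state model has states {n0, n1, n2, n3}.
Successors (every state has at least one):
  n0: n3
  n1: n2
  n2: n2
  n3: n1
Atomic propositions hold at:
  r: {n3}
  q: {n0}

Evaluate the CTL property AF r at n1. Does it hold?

No

AF r: least fixpoint, start Z0 = {n3}, add states with every successor in Z. Z1 = {n0, n3}; fixed.
Sat(AF r) = {n0, n3}
n1 ∉ Sat(AF r) = {n0, n3}, so the formula does not hold at n1.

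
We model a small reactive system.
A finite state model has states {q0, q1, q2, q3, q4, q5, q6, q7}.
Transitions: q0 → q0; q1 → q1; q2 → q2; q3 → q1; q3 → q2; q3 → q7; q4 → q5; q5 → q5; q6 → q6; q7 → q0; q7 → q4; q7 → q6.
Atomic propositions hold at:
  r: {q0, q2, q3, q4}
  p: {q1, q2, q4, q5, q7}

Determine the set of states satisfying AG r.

{q0, q2}

AG r: greatest fixpoint, start Z0 = {q0, q2, q3, q4}, keep only states in Sat with every successor in Z. Z1 = {q0, q2}; fixed.
Sat(AG r) = {q0, q2}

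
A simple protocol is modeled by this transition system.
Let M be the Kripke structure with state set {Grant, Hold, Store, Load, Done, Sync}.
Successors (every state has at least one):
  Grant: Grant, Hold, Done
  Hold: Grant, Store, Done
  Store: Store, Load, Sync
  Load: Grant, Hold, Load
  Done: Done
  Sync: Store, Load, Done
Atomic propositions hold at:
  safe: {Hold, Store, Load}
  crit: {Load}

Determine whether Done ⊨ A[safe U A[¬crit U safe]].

Sat(¬crit) = {Grant, Hold, Store, Done, Sync}
A[¬crit U safe]: least fixpoint, start Z0 = Sat(safe) = {Hold, Store, Load}, add states in Sat(¬crit) with every successor in Z. Already a fixed point.
Sat(A[¬crit U safe]) = {Hold, Store, Load}
A[safe U A[¬crit U safe]]: least fixpoint, start Z0 = Sat(A[¬crit U safe]) = {Hold, Store, Load}, add states in Sat(safe) with every successor in Z. Already a fixed point.
Sat(A[safe U A[¬crit U safe]]) = {Hold, Store, Load}
Done ∉ Sat(A[safe U A[¬crit U safe]]) = {Hold, Store, Load}, so the formula does not hold at Done.

No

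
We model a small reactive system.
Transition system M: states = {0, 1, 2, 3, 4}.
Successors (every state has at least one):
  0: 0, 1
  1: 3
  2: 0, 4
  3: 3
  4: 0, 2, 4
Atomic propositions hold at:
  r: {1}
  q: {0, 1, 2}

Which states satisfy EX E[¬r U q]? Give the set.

Sat(¬r) = {0, 2, 3, 4}
E[¬r U q]: least fixpoint, start Z0 = Sat(q) = {0, 1, 2}, add states in Sat(¬r) with some successor in Z. Z1 = {0, 1, 2, 4}; fixed.
Sat(E[¬r U q]) = {0, 1, 2, 4}
Sat(EX E[¬r U q]) = {s : some successor in {0, 1, 2, 4}} = {0, 2, 4}

{0, 2, 4}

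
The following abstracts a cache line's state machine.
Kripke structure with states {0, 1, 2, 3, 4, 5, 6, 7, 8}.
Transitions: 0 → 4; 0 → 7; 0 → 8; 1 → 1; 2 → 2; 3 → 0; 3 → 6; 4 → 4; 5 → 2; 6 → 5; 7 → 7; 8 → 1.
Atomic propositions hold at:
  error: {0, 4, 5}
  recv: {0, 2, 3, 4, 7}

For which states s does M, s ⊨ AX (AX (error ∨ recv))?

Sat(error ∨ recv) = {0, 2, 3, 4, 5, 7}
Sat(AX (error ∨ recv)) = {s : every successor in {0, 2, 3, 4, 5, 7}} = {2, 4, 5, 6, 7}
Sat(AX (AX (error ∨ recv))) = {s : every successor in {2, 4, 5, 6, 7}} = {2, 4, 5, 6, 7}

{2, 4, 5, 6, 7}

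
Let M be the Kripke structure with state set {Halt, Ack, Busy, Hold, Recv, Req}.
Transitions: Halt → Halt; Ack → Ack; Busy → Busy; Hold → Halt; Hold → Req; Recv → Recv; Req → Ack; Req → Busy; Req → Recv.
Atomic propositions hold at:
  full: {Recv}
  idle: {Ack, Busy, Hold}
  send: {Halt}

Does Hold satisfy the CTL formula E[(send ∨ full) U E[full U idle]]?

Yes

Sat(send ∨ full) = {Halt, Recv}
E[full U idle]: least fixpoint, start Z0 = Sat(idle) = {Ack, Busy, Hold}, add states in Sat(full) with some successor in Z. Already a fixed point.
Sat(E[full U idle]) = {Ack, Busy, Hold}
E[(send ∨ full) U E[full U idle]]: least fixpoint, start Z0 = Sat(E[full U idle]) = {Ack, Busy, Hold}, add states in Sat(send ∨ full) with some successor in Z. Already a fixed point.
Sat(E[(send ∨ full) U E[full U idle]]) = {Ack, Busy, Hold}
Hold ∈ Sat(E[(send ∨ full) U E[full U idle]]) = {Ack, Busy, Hold}, so the formula holds at Hold.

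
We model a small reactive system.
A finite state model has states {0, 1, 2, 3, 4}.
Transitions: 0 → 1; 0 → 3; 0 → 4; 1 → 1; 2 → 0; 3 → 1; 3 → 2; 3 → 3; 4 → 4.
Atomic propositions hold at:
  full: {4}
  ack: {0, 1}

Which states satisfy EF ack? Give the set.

EF ack: least fixpoint, start Z0 = {0, 1}, add states with some successor in Z. Z1 = {0, 1, 2, 3}; fixed.
Sat(EF ack) = {0, 1, 2, 3}

{0, 1, 2, 3}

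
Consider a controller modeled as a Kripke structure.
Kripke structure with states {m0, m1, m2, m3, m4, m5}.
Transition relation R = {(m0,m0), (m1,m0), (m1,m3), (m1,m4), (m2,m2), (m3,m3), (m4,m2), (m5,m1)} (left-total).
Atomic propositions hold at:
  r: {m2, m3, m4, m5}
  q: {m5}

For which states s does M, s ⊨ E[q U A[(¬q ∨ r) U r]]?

Sat(¬q) = {m0, m1, m2, m3, m4}
Sat(¬q ∨ r) = {m0, m1, m2, m3, m4, m5}
A[(¬q ∨ r) U r]: least fixpoint, start Z0 = Sat(r) = {m2, m3, m4, m5}, add states in Sat(¬q ∨ r) with every successor in Z. Already a fixed point.
Sat(A[(¬q ∨ r) U r]) = {m2, m3, m4, m5}
E[q U A[(¬q ∨ r) U r]]: least fixpoint, start Z0 = Sat(A[(¬q ∨ r) U r]) = {m2, m3, m4, m5}, add states in Sat(q) with some successor in Z. Already a fixed point.
Sat(E[q U A[(¬q ∨ r) U r]]) = {m2, m3, m4, m5}

{m2, m3, m4, m5}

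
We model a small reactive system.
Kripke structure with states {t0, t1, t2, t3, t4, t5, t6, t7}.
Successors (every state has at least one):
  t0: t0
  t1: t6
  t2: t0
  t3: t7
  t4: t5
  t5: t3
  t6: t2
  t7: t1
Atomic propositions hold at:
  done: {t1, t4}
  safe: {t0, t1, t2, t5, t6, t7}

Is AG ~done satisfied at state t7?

Sat(~done) = {t0, t2, t3, t5, t6, t7}
AG ~done: greatest fixpoint, start Z0 = {t0, t2, t3, t5, t6, t7}, keep only states in Sat with every successor in Z. Z1 = {t0, t2, t3, t5, t6}; Z2 = {t0, t2, t5, t6}; Z3 = {t0, t2, t6}; fixed.
Sat(AG ~done) = {t0, t2, t6}
t7 ∉ Sat(AG ~done) = {t0, t2, t6}, so the formula does not hold at t7.

No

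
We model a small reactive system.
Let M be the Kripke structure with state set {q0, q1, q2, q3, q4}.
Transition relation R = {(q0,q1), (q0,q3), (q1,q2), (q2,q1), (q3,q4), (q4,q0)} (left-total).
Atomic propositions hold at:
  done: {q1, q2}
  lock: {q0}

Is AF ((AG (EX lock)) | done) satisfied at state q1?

Yes

Sat(EX lock) = {s : some successor in {q0}} = {q4}
AG (EX lock): greatest fixpoint, start Z0 = {q4}, keep only states in Sat with every successor in Z. Z1 = ∅; fixed.
Sat(AG (EX lock)) = ∅
Sat((AG (EX lock)) | done) = {q1, q2}
AF ((AG (EX lock)) | done): least fixpoint, start Z0 = {q1, q2}, add states with every successor in Z. Already a fixed point.
Sat(AF ((AG (EX lock)) | done)) = {q1, q2}
q1 ∈ Sat(AF ((AG (EX lock)) | done)) = {q1, q2}, so the formula holds at q1.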